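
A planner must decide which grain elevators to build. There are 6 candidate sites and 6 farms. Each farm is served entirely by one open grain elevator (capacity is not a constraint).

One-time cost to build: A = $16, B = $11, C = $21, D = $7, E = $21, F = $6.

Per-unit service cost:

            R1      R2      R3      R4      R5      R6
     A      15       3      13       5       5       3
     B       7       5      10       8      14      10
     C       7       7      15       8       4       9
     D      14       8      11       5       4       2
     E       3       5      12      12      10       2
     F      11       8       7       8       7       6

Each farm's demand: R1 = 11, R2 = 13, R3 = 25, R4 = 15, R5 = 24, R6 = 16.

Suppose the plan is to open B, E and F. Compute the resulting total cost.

Each farm is assigned to its cheapest site among the open ones.
{B, E, F}: R1→E 3·11=33, R2→B 5·13=65, R3→F 7·25=175, R4→B 8·15=120, R5→F 7·24=168, R6→E 2·16=32. Service 593; fixed 38; total 631.

Total cost: 631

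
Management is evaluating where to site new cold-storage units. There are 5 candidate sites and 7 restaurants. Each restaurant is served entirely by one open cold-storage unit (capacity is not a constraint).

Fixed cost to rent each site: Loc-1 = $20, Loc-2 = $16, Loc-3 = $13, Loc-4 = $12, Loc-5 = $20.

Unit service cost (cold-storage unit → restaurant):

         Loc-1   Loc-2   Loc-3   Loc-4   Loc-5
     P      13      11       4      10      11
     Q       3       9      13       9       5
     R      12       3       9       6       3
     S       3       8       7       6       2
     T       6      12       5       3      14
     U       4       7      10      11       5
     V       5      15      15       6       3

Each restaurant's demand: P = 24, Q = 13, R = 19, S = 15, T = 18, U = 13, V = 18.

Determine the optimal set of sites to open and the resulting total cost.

For any fixed open set, each restaurant goes to its cheapest open site; total = fixed + service.
{Loc-1, Loc-3, Loc-4, Loc-5}: P→Loc-3 4·24=96, Q→Loc-1 3·13=39, R→Loc-5 3·19=57, S→Loc-5 2·15=30, T→Loc-4 3·18=54, U→Loc-1 4·13=52, V→Loc-5 3·18=54. Service 382; fixed 65; total 447.
{Loc-1, Loc-2, Loc-3, Loc-4, Loc-5}: service 382 + fixed 81 = 463
{Loc-3, Loc-4, Loc-5}: P→Loc-3 4·24=96, Q→Loc-5 5·13=65, R→Loc-5 3·19=57, S→Loc-5 2·15=30, T→Loc-4 3·18=54, U→Loc-5 5·13=65, V→Loc-5 3·18=54. Service 421; fixed 45; total 466.
{Loc-4}: service 866 + fixed 12 = 878
No other subset beats 447.

Open Loc-1, Loc-3, Loc-4 and Loc-5; minimum total cost 447.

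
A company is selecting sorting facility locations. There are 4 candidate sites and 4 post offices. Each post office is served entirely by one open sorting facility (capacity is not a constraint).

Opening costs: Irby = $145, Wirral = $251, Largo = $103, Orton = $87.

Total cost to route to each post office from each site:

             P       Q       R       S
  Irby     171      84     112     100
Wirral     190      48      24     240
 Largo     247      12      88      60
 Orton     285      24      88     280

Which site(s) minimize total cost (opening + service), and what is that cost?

Open Largo only; minimum total cost 510.

For any fixed open set, each post office goes to its cheapest open site; total = fixed + service.
{Largo}: P→Largo 247, Q→Largo 12, R→Largo 88, S→Largo 60. Service 407; fixed 103; total 510.
{Irby, Largo}: service 331 + fixed 248 = 579
{Largo, Orton}: service 407 + fixed 190 = 597
{Irby, Wirral, Largo, Orton}: P→Irby 171, Q→Largo 12, R→Wirral 24, S→Largo 60. Service 267; fixed 586; total 853.
No other subset beats 510.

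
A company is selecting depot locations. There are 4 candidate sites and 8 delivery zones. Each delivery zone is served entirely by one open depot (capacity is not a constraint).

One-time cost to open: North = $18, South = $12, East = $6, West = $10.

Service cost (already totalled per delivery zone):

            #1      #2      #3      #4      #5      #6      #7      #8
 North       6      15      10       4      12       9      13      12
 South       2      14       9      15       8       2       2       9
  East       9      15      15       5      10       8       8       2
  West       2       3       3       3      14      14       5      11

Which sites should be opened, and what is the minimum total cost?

For any fixed open set, each delivery zone goes to its cheapest open site; total = fixed + service.
{East, West}: #1→West 2, #2→West 3, #3→West 3, #4→West 3, #5→East 10, #6→East 8, #7→West 5, #8→East 2. Service 36; fixed 16; total 52.
{South, East, West}: service 25 + fixed 28 = 53
{South, West}: #1→South 2, #2→West 3, #3→West 3, #4→West 3, #5→South 8, #6→South 2, #7→South 2, #8→South 9. Service 32; fixed 22; total 54.
{North, South, East, West}: service 25 + fixed 46 = 71
(All 15 nonempty subsets were checked; East and West is lowest.)

Open East and West; minimum total cost 52.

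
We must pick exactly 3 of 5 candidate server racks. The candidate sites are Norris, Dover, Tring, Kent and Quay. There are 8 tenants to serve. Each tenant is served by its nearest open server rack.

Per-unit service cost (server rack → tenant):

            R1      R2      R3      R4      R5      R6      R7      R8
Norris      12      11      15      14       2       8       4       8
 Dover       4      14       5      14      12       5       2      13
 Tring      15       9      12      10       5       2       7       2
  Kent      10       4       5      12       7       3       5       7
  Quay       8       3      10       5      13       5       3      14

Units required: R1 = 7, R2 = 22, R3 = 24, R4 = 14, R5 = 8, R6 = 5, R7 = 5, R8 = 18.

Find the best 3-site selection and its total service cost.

Choose Dover, Tring and Quay; total service cost 380.

With exactly 3 open, each tenant uses its cheapest among the chosen.
{Dover, Tring, Quay}: R1→Dover 4·7=28, R2→Quay 3·22=66, R3→Dover 5·24=120, R4→Quay 5·14=70, R5→Tring 5·8=40, R6→Tring 2·5=10, R7→Dover 2·5=10, R8→Tring 2·18=36. Service cost 380.
{Tring, Kent, Quay}: service cost 413
{Dover, Tring, Kent}: service cost 472
Among all 10 size-3 choices, {Dover, Tring, Quay} is lowest.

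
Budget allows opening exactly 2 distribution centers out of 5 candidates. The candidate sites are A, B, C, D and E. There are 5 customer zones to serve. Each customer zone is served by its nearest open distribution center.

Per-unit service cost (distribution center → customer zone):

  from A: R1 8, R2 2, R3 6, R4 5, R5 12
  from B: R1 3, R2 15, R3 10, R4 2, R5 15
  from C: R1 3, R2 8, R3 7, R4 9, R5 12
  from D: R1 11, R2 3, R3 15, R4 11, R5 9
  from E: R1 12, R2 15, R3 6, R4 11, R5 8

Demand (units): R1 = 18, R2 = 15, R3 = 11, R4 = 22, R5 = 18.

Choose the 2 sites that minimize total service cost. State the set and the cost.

Choose A and B; total service cost 410.

With exactly 2 open, each customer zone uses its cheapest among the chosen.
{A, B}: R1→B 3·18=54, R2→A 2·15=30, R3→A 6·11=66, R4→B 2·22=44, R5→A 12·18=216. Service cost 410.
{B, D}: service cost 415
{A, C}: service cost 476
Among all 10 size-2 choices, {A, B} is lowest.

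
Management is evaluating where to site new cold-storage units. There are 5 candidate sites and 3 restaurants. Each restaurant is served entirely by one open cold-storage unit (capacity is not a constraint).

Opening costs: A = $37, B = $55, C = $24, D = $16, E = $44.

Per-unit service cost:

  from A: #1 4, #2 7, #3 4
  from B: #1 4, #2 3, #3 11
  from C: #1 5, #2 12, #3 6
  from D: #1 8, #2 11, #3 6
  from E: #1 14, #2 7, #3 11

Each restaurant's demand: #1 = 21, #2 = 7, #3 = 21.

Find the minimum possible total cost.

For any fixed open set, each restaurant goes to its cheapest open site; total = fixed + service.
{A}: #1→A 4·21=84, #2→A 7·7=49, #3→A 4·21=84. Service 217; fixed 37; total 254.
{A, D}: #1→A 4·21=84, #2→A 7·7=49, #3→A 4·21=84. Service 217; fixed 53; total 270.
{A, C}: service 217 + fixed 61 = 278
{A, B, C, D, E}: service 189 + fixed 176 = 365
No other subset beats 254.

Minimum total cost: 254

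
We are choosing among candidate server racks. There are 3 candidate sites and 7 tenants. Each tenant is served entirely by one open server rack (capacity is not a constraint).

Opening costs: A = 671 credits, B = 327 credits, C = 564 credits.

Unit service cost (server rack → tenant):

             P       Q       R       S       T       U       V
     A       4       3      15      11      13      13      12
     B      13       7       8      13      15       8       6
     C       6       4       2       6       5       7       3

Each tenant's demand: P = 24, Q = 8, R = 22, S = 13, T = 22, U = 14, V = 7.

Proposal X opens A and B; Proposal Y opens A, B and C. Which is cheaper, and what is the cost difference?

Proposal X is cheaper by 156.

Proposal X: {A, B}: P→A 4·24=96, Q→A 3·8=24, R→B 8·22=176, S→A 11·13=143, T→A 13·22=286, U→B 8·14=112, V→B 6·7=42. Service 879; fixed 998; total 1877.
Proposal Y: {A, B, C}: P→A 4·24=96, Q→A 3·8=24, R→C 2·22=44, S→C 6·13=78, T→C 5·22=110, U→C 7·14=98, V→C 3·7=21. Service 471; fixed 1562; total 2033.
Difference: |1877 − 2033| = 156.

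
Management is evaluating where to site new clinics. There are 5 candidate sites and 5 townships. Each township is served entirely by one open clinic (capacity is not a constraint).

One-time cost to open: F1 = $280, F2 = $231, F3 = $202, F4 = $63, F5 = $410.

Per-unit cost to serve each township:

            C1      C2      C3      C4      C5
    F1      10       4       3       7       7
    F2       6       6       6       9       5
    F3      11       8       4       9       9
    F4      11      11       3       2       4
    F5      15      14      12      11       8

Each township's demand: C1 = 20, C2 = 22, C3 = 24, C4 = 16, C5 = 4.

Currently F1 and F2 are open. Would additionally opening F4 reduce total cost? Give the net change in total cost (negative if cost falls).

Yes — net change −21 (cost falls by 21).

Current service cost with {F1, F2}: 412.
Adding F4: each township re-picks its cheapest; new service cost 328, saving 84.
Extra fixed cost: 63. Net change = 63 − 84 = -21.
(Totals: 923 → 902.)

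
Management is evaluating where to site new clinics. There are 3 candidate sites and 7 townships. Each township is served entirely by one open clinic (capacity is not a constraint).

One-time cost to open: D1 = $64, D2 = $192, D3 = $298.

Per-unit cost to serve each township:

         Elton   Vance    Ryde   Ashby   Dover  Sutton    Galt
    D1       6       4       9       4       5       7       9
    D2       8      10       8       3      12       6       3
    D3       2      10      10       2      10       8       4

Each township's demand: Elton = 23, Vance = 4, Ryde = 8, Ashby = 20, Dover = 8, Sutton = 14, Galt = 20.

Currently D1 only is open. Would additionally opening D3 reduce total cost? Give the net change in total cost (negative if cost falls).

Current service cost with {D1}: 624.
Adding D3: each township re-picks its cheapest; new service cost 392, saving 232.
Extra fixed cost: 298. Net change = 298 − 232 = 66.
(Totals: 688 → 754.)

No — net change +66 (cost rises by 66).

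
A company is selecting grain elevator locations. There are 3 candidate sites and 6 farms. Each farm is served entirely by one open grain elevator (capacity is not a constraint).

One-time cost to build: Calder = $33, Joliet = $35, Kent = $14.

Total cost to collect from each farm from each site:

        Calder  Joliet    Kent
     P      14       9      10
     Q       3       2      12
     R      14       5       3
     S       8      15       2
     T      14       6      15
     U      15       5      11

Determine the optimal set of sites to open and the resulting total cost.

Open Kent only; minimum total cost 67.

For any fixed open set, each farm goes to its cheapest open site; total = fixed + service.
{Kent}: P→Kent 10, Q→Kent 12, R→Kent 3, S→Kent 2, T→Kent 15, U→Kent 11. Service 53; fixed 14; total 67.
{Joliet, Kent}: service 27 + fixed 49 = 76
{Joliet}: P→Joliet 9, Q→Joliet 2, R→Joliet 5, S→Joliet 15, T→Joliet 6, U→Joliet 5. Service 42; fixed 35; total 77.
{Calder, Joliet, Kent}: P→Joliet 9, Q→Joliet 2, R→Kent 3, S→Kent 2, T→Joliet 6, U→Joliet 5. Service 27; fixed 82; total 109.
(All 7 nonempty subsets were checked; Kent only is lowest.)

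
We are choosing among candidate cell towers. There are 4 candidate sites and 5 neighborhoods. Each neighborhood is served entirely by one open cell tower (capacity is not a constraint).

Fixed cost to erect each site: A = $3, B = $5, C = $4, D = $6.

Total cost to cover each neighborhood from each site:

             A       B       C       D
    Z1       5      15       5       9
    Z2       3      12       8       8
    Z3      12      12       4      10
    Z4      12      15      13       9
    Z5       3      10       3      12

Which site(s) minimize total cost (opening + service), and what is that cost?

Open A and C; minimum total cost 34.

For any fixed open set, each neighborhood goes to its cheapest open site; total = fixed + service.
{A, C}: Z1→A 5, Z2→A 3, Z3→C 4, Z4→A 12, Z5→A 3. Service 27; fixed 7; total 34.
{A, C, D}: Z1→A 5, Z2→A 3, Z3→C 4, Z4→D 9, Z5→A 3. Service 24; fixed 13; total 37.
{C}: service 33 + fixed 4 = 37
{A, B, C, D}: Z1→A 5, Z2→A 3, Z3→C 4, Z4→D 9, Z5→A 3. Service 24; fixed 18; total 42.
(All 15 nonempty subsets were checked; A and C is lowest.)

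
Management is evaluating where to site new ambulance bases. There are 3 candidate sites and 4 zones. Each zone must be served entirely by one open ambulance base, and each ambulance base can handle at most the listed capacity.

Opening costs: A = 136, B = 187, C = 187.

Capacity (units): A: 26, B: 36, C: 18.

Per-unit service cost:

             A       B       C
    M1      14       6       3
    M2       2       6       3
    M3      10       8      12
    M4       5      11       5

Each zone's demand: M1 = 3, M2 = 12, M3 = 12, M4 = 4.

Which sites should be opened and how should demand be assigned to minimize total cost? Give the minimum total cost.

Minimum total cost: 417

Open {B}: M1→B 6·3=18, M2→B 6·12=72, M3→B 8·12=96, M4→B 11·4=44.
Loads: B carries 31/36. Service 230; fixed 187; total 417.
Next best feasible plan costs 481.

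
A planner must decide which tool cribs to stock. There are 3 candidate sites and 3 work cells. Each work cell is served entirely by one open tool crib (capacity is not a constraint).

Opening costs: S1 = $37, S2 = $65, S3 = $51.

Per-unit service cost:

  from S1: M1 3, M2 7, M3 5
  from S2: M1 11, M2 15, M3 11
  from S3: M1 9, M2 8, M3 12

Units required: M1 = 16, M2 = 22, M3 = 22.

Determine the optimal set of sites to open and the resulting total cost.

For any fixed open set, each work cell goes to its cheapest open site; total = fixed + service.
{S1}: M1→S1 3·16=48, M2→S1 7·22=154, M3→S1 5·22=110. Service 312; fixed 37; total 349.
{S1, S3}: service 312 + fixed 88 = 400
{S1, S2}: M1→S1 3·16=48, M2→S1 7·22=154, M3→S1 5·22=110. Service 312; fixed 102; total 414.
{S1, S2, S3}: service 312 + fixed 153 = 465
No other subset beats 349.

Open S1 only; minimum total cost 349.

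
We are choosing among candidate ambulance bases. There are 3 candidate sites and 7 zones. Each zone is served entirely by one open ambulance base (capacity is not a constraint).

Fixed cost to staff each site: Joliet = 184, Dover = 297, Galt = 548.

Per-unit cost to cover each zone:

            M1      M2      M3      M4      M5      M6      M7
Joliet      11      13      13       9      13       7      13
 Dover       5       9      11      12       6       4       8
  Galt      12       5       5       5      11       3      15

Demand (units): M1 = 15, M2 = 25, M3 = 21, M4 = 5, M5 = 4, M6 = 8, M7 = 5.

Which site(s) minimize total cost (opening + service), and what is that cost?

For any fixed open set, each zone goes to its cheapest open site; total = fixed + service.
{Dover}: M1→Dover 5·15=75, M2→Dover 9·25=225, M3→Dover 11·21=231, M4→Dover 12·5=60, M5→Dover 6·4=24, M6→Dover 4·8=32, M7→Dover 8·5=40. Service 687; fixed 297; total 984.
{Galt}: service 578 + fixed 548 = 1126
{Joliet, Dover}: service 672 + fixed 481 = 1153
{Joliet, Dover, Galt}: M1→Dover 5·15=75, M2→Galt 5·25=125, M3→Galt 5·21=105, M4→Galt 5·5=25, M5→Dover 6·4=24, M6→Galt 3·8=24, M7→Dover 8·5=40. Service 418; fixed 1029; total 1447.
(All 7 nonempty subsets were checked; Dover only is lowest.)

Open Dover only; minimum total cost 984.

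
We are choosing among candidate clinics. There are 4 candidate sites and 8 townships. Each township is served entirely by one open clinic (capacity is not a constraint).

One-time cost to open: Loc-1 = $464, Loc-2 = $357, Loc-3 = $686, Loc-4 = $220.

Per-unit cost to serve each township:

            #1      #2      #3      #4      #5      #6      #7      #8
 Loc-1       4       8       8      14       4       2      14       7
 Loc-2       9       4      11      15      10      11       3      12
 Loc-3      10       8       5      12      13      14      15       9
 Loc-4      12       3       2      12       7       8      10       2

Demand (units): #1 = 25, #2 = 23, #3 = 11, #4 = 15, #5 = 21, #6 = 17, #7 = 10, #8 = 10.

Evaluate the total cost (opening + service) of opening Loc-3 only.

Total cost: 2106

Each township is assigned to its cheapest site among the open ones.
{Loc-3}: #1→Loc-3 10·25=250, #2→Loc-3 8·23=184, #3→Loc-3 5·11=55, #4→Loc-3 12·15=180, #5→Loc-3 13·21=273, #6→Loc-3 14·17=238, #7→Loc-3 15·10=150, #8→Loc-3 9·10=90. Service 1420; fixed 686; total 2106.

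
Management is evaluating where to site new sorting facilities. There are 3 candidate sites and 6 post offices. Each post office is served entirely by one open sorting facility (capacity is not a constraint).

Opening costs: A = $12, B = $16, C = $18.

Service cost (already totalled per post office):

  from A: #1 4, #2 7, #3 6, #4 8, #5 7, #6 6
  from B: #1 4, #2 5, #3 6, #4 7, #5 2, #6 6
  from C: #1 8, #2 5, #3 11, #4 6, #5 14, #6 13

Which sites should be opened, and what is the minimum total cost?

Open B only; minimum total cost 46.

For any fixed open set, each post office goes to its cheapest open site; total = fixed + service.
{B}: #1→B 4, #2→B 5, #3→B 6, #4→B 7, #5→B 2, #6→B 6. Service 30; fixed 16; total 46.
{A}: service 38 + fixed 12 = 50
{A, B}: service 30 + fixed 28 = 58
{A, B, C}: service 29 + fixed 46 = 75
No other subset beats 46.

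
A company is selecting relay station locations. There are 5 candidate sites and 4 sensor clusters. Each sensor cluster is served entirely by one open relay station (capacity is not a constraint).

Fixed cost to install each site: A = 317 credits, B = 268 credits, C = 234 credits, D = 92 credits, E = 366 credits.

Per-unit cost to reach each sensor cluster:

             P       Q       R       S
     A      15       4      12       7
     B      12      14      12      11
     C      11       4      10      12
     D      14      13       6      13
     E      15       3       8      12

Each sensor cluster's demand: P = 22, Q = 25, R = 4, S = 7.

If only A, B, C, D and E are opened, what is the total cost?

Total cost: 1667

Each sensor cluster is assigned to its cheapest site among the open ones.
{A, B, C, D, E}: P→C 11·22=242, Q→E 3·25=75, R→D 6·4=24, S→A 7·7=49. Service 390; fixed 1277; total 1667.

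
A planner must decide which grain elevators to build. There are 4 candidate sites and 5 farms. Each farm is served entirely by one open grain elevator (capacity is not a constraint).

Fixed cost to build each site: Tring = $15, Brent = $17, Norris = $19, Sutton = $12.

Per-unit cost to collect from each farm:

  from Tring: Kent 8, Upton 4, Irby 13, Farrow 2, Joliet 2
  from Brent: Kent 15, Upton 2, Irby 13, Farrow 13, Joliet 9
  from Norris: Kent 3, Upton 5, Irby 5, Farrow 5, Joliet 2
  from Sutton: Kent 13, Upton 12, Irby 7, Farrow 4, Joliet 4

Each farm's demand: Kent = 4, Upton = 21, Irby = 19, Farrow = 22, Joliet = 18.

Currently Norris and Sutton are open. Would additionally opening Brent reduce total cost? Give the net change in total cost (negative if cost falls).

Yes — net change −46 (cost falls by 46).

Current service cost with {Norris, Sutton}: 336.
Adding Brent: each farm re-picks its cheapest; new service cost 273, saving 63.
Extra fixed cost: 17. Net change = 17 − 63 = -46.
(Totals: 367 → 321.)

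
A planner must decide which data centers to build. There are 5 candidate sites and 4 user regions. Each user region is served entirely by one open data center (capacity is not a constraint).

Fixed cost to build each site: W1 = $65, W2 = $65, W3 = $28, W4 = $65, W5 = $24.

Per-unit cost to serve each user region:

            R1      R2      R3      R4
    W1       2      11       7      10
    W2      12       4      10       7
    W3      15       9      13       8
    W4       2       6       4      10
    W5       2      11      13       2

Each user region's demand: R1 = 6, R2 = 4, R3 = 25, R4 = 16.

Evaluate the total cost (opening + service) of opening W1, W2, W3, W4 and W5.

Each user region is assigned to its cheapest site among the open ones.
{W1, W2, W3, W4, W5}: R1→W1 2·6=12, R2→W2 4·4=16, R3→W4 4·25=100, R4→W5 2·16=32. Service 160; fixed 247; total 407.

Total cost: 407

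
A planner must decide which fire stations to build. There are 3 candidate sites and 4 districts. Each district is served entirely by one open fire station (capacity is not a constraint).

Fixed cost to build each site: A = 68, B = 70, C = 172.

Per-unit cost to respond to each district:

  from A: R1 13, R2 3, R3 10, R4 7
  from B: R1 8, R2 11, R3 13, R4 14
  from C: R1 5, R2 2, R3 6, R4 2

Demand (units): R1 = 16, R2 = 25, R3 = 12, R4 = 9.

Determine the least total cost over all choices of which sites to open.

Minimum total cost: 392

For any fixed open set, each district goes to its cheapest open site; total = fixed + service.
{C}: R1→C 5·16=80, R2→C 2·25=50, R3→C 6·12=72, R4→C 2·9=18. Service 220; fixed 172; total 392.
{A, C}: service 220 + fixed 240 = 460
{B, C}: R1→C 5·16=80, R2→C 2·25=50, R3→C 6·12=72, R4→C 2·9=18. Service 220; fixed 242; total 462.
{A, B, C}: service 220 + fixed 310 = 530
(All 7 nonempty subsets were checked; C only is lowest.)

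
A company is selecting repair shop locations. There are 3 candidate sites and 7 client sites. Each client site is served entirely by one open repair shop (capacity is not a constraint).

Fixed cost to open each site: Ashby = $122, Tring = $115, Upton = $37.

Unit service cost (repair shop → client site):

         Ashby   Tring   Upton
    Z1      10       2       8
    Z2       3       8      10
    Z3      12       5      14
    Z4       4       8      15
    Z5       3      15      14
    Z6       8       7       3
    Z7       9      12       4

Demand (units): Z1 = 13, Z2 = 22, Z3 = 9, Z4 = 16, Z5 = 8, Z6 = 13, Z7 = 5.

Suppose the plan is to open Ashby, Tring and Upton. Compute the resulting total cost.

Each client site is assigned to its cheapest site among the open ones.
{Ashby, Tring, Upton}: Z1→Tring 2·13=26, Z2→Ashby 3·22=66, Z3→Tring 5·9=45, Z4→Ashby 4·16=64, Z5→Ashby 3·8=24, Z6→Upton 3·13=39, Z7→Upton 4·5=20. Service 284; fixed 274; total 558.

Total cost: 558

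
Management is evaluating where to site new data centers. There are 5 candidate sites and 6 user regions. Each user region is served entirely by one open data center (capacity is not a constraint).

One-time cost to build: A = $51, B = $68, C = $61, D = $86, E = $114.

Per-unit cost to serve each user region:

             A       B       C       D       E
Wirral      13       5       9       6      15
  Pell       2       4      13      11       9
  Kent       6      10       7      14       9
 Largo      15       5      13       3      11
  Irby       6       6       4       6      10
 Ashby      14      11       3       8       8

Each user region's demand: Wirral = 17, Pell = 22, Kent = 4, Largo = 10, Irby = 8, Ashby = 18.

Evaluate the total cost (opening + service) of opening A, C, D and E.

Total cost: 598

Each user region is assigned to its cheapest site among the open ones.
{A, C, D, E}: Wirral→D 6·17=102, Pell→A 2·22=44, Kent→A 6·4=24, Largo→D 3·10=30, Irby→C 4·8=32, Ashby→C 3·18=54. Service 286; fixed 312; total 598.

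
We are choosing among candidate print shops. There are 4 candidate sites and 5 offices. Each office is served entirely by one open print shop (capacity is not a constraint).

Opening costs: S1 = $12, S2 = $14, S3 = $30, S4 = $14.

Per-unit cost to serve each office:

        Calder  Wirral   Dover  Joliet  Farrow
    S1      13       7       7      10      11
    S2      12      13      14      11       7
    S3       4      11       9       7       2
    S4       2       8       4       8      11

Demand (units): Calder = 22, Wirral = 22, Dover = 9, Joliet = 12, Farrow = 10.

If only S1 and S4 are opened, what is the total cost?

Each office is assigned to its cheapest site among the open ones.
{S1, S4}: Calder→S4 2·22=44, Wirral→S1 7·22=154, Dover→S4 4·9=36, Joliet→S4 8·12=96, Farrow→S1 11·10=110. Service 440; fixed 26; total 466.

Total cost: 466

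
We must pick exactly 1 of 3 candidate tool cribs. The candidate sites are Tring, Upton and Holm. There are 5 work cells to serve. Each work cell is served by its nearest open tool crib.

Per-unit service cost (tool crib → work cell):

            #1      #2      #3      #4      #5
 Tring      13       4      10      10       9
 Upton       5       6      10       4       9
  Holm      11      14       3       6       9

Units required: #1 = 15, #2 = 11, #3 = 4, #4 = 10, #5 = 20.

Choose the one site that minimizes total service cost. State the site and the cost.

Choose Upton only; total service cost 401.

With exactly 1 open, each work cell uses its cheapest among the chosen.
{Upton}: #1→Upton 5·15=75, #2→Upton 6·11=66, #3→Upton 10·4=40, #4→Upton 4·10=40, #5→Upton 9·20=180. Service cost 401.
{Tring}: service cost 559
{Holm}: service cost 571
Among all 3 size-1 choices, {Upton} is lowest.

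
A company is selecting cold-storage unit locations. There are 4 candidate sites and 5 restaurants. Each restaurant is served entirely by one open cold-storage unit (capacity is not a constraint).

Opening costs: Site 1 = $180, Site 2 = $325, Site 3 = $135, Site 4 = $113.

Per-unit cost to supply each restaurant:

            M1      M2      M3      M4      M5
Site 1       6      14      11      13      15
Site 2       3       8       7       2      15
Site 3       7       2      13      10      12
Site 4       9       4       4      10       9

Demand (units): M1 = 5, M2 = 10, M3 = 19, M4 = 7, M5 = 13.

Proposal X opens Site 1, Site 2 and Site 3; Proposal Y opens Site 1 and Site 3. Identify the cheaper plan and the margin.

Proposal X: {Site 1, Site 2, Site 3}: M1→Site 2 3·5=15, M2→Site 3 2·10=20, M3→Site 2 7·19=133, M4→Site 2 2·7=14, M5→Site 3 12·13=156. Service 338; fixed 640; total 978.
Proposal Y: {Site 1, Site 3}: M1→Site 1 6·5=30, M2→Site 3 2·10=20, M3→Site 1 11·19=209, M4→Site 3 10·7=70, M5→Site 3 12·13=156. Service 485; fixed 315; total 800.
Difference: |978 − 800| = 178.

Proposal Y is cheaper by 178.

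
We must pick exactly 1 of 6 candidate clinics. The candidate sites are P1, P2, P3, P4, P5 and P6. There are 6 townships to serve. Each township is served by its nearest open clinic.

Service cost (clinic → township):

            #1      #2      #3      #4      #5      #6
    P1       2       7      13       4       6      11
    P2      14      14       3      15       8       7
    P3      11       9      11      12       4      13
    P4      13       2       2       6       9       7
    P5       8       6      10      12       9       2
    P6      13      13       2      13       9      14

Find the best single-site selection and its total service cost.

With exactly 1 open, each township uses its cheapest among the chosen.
{P4}: #1→P4 13, #2→P4 2, #3→P4 2, #4→P4 6, #5→P4 9, #6→P4 7. Service cost 39.
{P1}: service cost 43
{P5}: service cost 47
Among all 6 size-1 choices, {P4} is lowest.

Choose P4 only; total service cost 39.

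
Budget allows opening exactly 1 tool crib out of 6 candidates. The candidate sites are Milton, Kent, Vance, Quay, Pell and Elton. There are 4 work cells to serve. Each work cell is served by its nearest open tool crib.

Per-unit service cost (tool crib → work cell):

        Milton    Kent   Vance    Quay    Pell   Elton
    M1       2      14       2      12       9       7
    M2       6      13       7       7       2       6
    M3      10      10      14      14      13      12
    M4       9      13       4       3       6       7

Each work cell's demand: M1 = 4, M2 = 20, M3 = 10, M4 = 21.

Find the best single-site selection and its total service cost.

With exactly 1 open, each work cell uses its cheapest among the chosen.
{Pell}: M1→Pell 9·4=36, M2→Pell 2·20=40, M3→Pell 13·10=130, M4→Pell 6·21=126. Service cost 332.
{Vance}: service cost 372
{Quay}: service cost 391
Among all 6 size-1 choices, {Pell} is lowest.

Choose Pell only; total service cost 332.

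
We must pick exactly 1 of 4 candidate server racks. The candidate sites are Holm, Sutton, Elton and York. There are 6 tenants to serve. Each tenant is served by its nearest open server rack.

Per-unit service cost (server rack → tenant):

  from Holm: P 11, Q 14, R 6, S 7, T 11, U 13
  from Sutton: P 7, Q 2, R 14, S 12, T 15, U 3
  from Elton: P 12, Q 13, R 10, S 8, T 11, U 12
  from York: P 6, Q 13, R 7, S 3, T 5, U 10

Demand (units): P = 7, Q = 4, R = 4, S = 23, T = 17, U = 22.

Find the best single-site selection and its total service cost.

Choose York only; total service cost 496.

With exactly 1 open, each tenant uses its cheapest among the chosen.
{York}: P→York 6·7=42, Q→York 13·4=52, R→York 7·4=28, S→York 3·23=69, T→York 5·17=85, U→York 10·22=220. Service cost 496.
{Sutton}: service cost 710
{Holm}: service cost 791
Among all 4 size-1 choices, {York} is lowest.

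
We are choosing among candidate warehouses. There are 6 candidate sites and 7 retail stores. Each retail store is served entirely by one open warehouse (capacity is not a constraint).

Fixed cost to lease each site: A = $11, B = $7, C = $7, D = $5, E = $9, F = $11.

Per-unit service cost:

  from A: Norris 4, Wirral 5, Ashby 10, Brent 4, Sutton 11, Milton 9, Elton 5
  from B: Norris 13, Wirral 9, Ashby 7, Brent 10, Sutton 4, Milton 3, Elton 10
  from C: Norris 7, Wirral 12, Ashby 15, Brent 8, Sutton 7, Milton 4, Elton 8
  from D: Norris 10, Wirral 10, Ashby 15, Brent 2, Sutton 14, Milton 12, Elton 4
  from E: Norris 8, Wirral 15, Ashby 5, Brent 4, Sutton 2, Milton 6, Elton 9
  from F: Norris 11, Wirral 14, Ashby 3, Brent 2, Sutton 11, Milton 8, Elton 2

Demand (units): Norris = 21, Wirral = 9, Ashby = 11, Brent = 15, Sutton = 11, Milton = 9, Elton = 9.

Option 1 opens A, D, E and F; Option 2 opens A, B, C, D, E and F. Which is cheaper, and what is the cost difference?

Option 2 is cheaper by 13.

Option 1: {A, D, E, F}: Norris→A 4·21=84, Wirral→A 5·9=45, Ashby→F 3·11=33, Brent→D 2·15=30, Sutton→E 2·11=22, Milton→E 6·9=54, Elton→F 2·9=18. Service 286; fixed 36; total 322.
Option 2: {A, B, C, D, E, F}: Norris→A 4·21=84, Wirral→A 5·9=45, Ashby→F 3·11=33, Brent→D 2·15=30, Sutton→E 2·11=22, Milton→B 3·9=27, Elton→F 2·9=18. Service 259; fixed 50; total 309.
Difference: |322 − 309| = 13.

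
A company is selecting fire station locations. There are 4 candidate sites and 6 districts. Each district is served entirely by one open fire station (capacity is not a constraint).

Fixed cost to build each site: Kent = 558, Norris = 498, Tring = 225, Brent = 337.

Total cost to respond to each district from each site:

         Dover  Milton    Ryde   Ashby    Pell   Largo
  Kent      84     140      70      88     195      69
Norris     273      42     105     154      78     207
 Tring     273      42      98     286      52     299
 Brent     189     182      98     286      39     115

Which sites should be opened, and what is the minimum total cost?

Open Kent and Tring; minimum total cost 1188.

For any fixed open set, each district goes to its cheapest open site; total = fixed + service.
{Kent, Tring}: Dover→Kent 84, Milton→Tring 42, Ryde→Kent 70, Ashby→Kent 88, Pell→Tring 52, Largo→Kent 69. Service 405; fixed 783; total 1188.
{Kent}: service 646 + fixed 558 = 1204
{Brent}: Dover→Brent 189, Milton→Brent 182, Ryde→Brent 98, Ashby→Brent 286, Pell→Brent 39, Largo→Brent 115. Service 909; fixed 337; total 1246.
{Kent, Norris, Tring, Brent}: Dover→Kent 84, Milton→Norris 42, Ryde→Kent 70, Ashby→Kent 88, Pell→Brent 39, Largo→Kent 69. Service 392; fixed 1618; total 2010.
No other subset beats 1188.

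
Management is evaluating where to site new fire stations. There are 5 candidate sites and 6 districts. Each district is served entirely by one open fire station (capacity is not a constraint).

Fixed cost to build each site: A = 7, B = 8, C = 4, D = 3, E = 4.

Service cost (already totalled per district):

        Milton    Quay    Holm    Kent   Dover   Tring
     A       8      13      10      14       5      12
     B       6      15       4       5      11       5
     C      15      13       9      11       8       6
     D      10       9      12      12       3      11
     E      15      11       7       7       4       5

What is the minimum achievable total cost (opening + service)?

For any fixed open set, each district goes to its cheapest open site; total = fixed + service.
{B, D}: Milton→B 6, Quay→D 9, Holm→B 4, Kent→B 5, Dover→D 3, Tring→B 5. Service 32; fixed 11; total 43.
{B, C, D}: Milton→B 6, Quay→D 9, Holm→B 4, Kent→B 5, Dover→D 3, Tring→B 5. Service 32; fixed 15; total 47.
{B, D, E}: Milton→B 6, Quay→D 9, Holm→B 4, Kent→B 5, Dover→D 3, Tring→B 5. Service 32; fixed 15; total 47.
{A, B, C, D, E}: Milton→B 6, Quay→D 9, Holm→B 4, Kent→B 5, Dover→D 3, Tring→B 5. Service 32; fixed 26; total 58.
No other subset beats 43.

Minimum total cost: 43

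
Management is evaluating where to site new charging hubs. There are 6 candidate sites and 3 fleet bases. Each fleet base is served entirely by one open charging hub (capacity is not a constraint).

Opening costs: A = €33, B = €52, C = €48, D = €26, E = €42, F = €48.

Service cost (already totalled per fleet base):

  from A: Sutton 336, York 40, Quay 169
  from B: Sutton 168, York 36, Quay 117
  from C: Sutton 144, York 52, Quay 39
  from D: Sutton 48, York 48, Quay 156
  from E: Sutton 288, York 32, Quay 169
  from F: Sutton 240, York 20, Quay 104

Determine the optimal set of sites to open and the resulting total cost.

For any fixed open set, each fleet base goes to its cheapest open site; total = fixed + service.
{C, D}: Sutton→D 48, York→D 48, Quay→C 39. Service 135; fixed 74; total 209.
{C, D, F}: Sutton→D 48, York→F 20, Quay→C 39. Service 107; fixed 122; total 229.
{A, C, D}: service 127 + fixed 107 = 234
{A, B, C, D, E, F}: service 107 + fixed 249 = 356
No other subset beats 209.

Open C and D; minimum total cost 209.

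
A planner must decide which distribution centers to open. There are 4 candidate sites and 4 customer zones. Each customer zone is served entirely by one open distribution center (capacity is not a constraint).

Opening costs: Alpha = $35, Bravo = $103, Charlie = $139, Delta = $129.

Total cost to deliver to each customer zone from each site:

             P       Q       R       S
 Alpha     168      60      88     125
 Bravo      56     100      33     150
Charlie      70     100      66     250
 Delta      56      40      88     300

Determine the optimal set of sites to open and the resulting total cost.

For any fixed open set, each customer zone goes to its cheapest open site; total = fixed + service.
{Alpha, Bravo}: P→Bravo 56, Q→Alpha 60, R→Bravo 33, S→Alpha 125. Service 274; fixed 138; total 412.
{Bravo}: service 339 + fixed 103 = 442
{Alpha, Delta}: service 309 + fixed 164 = 473
{Alpha, Bravo, Charlie, Delta}: service 254 + fixed 406 = 660
No other subset beats 412.

Open Alpha and Bravo; minimum total cost 412.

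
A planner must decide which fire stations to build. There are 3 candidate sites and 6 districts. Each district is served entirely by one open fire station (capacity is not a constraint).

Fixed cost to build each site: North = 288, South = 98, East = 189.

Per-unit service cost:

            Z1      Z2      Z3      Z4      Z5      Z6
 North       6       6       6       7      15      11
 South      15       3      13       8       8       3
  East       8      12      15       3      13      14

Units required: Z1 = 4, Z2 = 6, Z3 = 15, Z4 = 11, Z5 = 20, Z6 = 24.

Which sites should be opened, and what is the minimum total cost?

Open South only; minimum total cost 691.

For any fixed open set, each district goes to its cheapest open site; total = fixed + service.
{South}: Z1→South 15·4=60, Z2→South 3·6=18, Z3→South 13·15=195, Z4→South 8·11=88, Z5→South 8·20=160, Z6→South 3·24=72. Service 593; fixed 98; total 691.
{South, East}: service 510 + fixed 287 = 797
{North, South}: Z1→North 6·4=24, Z2→South 3·6=18, Z3→North 6·15=90, Z4→North 7·11=77, Z5→South 8·20=160, Z6→South 3·24=72. Service 441; fixed 386; total 827.
{North, South, East}: service 397 + fixed 575 = 972
No other subset beats 691.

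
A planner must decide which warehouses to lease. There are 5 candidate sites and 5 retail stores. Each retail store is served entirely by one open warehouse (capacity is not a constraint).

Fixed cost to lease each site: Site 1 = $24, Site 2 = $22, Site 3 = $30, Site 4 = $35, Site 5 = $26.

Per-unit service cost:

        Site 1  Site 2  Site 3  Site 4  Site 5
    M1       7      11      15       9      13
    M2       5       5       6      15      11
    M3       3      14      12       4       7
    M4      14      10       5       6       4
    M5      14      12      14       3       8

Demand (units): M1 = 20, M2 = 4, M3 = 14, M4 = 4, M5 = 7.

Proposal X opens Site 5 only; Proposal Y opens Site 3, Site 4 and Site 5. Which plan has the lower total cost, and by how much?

Proposal X: {Site 5}: M1→Site 5 13·20=260, M2→Site 5 11·4=44, M3→Site 5 7·14=98, M4→Site 5 4·4=16, M5→Site 5 8·7=56. Service 474; fixed 26; total 500.
Proposal Y: {Site 3, Site 4, Site 5}: M1→Site 4 9·20=180, M2→Site 3 6·4=24, M3→Site 4 4·14=56, M4→Site 5 4·4=16, M5→Site 4 3·7=21. Service 297; fixed 91; total 388.
Difference: |500 − 388| = 112.

Proposal Y is cheaper by 112.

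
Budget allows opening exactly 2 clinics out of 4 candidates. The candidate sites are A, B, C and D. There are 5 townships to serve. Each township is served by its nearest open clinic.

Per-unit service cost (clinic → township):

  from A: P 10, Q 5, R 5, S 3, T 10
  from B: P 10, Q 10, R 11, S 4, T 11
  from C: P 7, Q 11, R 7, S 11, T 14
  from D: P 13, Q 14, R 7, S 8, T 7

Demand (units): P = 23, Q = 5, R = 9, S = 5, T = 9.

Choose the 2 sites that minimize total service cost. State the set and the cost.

With exactly 2 open, each township uses its cheapest among the chosen.
{A, C}: P→C 7·23=161, Q→A 5·5=25, R→A 5·9=45, S→A 3·5=15, T→A 10·9=90. Service cost 336.
{A, D}: service cost 378
{C, D}: service cost 382
Among all 6 size-2 choices, {A, C} is lowest.

Choose A and C; total service cost 336.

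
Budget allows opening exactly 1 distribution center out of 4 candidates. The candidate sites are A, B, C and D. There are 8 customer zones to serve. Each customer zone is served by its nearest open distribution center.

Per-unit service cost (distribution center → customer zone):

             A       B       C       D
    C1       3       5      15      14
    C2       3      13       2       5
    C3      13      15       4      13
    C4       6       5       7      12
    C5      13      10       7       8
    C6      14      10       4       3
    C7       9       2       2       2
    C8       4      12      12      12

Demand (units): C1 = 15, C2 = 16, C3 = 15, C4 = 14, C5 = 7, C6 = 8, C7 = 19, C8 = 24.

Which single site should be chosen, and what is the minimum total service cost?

Choose C only; total service cost 822.

With exactly 1 open, each customer zone uses its cheapest among the chosen.
{C}: C1→C 15·15=225, C2→C 2·16=32, C3→C 4·15=60, C4→C 7·14=98, C5→C 7·7=49, C6→C 4·8=32, C7→C 2·19=38, C8→C 12·24=288. Service cost 822.
{A}: service cost 842
{B}: service cost 1054
Among all 4 size-1 choices, {C} is lowest.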